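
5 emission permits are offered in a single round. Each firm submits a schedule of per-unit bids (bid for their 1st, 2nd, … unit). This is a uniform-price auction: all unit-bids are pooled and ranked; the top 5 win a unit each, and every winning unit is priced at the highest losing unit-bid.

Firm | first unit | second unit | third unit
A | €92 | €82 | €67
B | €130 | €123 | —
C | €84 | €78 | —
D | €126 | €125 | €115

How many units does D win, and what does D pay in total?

D: 3 units, pays €276

Merging the schedules and taking the best 5: 130 (B-1), 126 (D-1), 125 (D-2), 123 (B-2), 115 (D-3)
The (k+1)-th unit-bid is €92.
D wins 3 unit(s) at €92 each.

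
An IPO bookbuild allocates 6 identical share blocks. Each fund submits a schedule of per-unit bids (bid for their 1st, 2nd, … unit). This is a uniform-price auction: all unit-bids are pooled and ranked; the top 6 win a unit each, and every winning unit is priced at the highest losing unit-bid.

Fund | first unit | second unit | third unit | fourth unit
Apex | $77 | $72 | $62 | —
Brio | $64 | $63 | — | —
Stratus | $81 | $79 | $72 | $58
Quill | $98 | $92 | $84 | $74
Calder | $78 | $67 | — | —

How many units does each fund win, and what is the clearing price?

Merging the schedules and taking the best 6: 98 (Quill-1), 92 (Quill-2), 84 (Quill-3), 81 (Stratus-1), 79 (Stratus-2), 78 (Calder-1)
Highest rejected unit-bid = $77.
Allocation: Calder 1, Quill 3, Stratus 2.

Calder 1, Quill 3, Stratus 2; clearing price $77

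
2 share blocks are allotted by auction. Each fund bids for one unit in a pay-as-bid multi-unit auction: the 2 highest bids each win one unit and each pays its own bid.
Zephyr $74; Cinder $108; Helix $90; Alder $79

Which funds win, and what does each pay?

Cinder $108, Helix $90

Sorting: 108 (Cinder), 90 (Helix), 79 (Alder), 74 (Zephyr)
Winners (2 units): Cinder, Helix.
Each winner pays its own bid: Cinder $108, Helix $90.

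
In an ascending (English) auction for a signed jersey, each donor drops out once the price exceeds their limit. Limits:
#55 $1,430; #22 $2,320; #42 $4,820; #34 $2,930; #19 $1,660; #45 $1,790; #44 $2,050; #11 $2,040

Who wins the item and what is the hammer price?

Limits in order: 4,820 (#42) > 2,930 (#34) > 2,320 (#22) > 2,050 (#44) > 2,040 (#11) > 1,790 (#45) > …
#34 is the last rival to drop out, at $2,930; #42 remains and wins at that price.

#42 wins at $2,930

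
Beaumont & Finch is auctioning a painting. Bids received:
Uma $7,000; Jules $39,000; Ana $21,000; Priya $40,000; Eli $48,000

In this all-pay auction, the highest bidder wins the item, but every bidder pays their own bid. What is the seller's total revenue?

Bids in order: 48,000 (Eli) > 40,000 (Priya) > 39,000 (Jules) > 21,000 (Ana) > 7,000 (Uma)
Eli wins with the top bid; all bids are sunk regardless.
Every bidder forfeits their bid regardless of winning.
Revenue = 7,000 + 39,000 + 21,000 + 40,000 + 48,000 = $155,000.

Total revenue: $155,000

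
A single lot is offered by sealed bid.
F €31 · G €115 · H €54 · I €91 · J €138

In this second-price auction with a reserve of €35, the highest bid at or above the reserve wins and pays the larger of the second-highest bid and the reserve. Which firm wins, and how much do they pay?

Sorting bids: 138 (J) > 115 (G) > 91 (I) > 54 (H) > 31 (F)
Highest eligible bid: J at €138.
max(second-highest €115, reserve €35) = €115; the reserve does not bind.

J pays €115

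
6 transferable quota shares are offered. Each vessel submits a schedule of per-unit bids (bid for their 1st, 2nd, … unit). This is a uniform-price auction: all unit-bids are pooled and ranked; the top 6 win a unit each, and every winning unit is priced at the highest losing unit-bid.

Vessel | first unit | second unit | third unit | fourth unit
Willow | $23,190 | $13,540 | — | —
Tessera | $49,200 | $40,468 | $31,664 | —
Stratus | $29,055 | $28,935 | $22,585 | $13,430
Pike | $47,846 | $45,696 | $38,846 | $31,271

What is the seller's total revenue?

Total revenue: $187,626

All unit-bids, highest first — top 6: 49,200 (Tessera-1), 47,846 (Pike-1), 45,696 (Pike-2), 40,468 (Tessera-2), 38,846 (Pike-3), 31,664 (Tessera-3)
The (k+1)-th unit-bid is $31,271.
Allocation: Pike 3, Tessera 3. Every unit priced at $31,271.
Revenue = 6 × 31,271 = $187,626.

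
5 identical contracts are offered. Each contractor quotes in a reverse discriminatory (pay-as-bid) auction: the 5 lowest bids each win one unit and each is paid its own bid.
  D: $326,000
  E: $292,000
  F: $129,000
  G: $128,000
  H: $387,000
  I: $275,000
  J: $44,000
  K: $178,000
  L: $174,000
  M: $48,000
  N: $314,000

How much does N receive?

Ordering the bids: 44,000 (J), 48,000 (M), 128,000 (G), 129,000 (F), 174,000 (L), 178,000 (K), 275,000 (I), …
Winners (5 units): J, M, G, F, L.
N does not win → $0.

N is paid $0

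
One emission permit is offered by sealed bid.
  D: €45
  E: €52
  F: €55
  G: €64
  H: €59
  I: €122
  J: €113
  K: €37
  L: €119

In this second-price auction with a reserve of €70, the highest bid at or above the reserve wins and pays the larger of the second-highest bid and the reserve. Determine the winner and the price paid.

Sorting bids: 122 (I) > 119 (L) > 113 (J) > 64 (G) > 59 (H) > 55 (F) > …
I has the top bid at or above the reserve (€122).
max(second-highest €119, reserve €70) = €119; the reserve does not bind.

I pays €119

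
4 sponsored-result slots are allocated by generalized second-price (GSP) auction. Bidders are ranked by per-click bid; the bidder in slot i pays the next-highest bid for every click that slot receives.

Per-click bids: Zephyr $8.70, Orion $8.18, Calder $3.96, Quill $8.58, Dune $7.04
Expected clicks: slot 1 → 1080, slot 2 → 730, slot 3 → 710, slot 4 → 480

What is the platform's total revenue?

Total revenue: $22137.00

Sorting advertisers: $8.70 (Zephyr) > $8.58 (Quill) > $8.18 (Orion) > $7.04 (Dune) > $3.96 (Calder)
Slot 1: Zephyr pays $8.58 × 1080 = $9266.40
Slot 2: Quill pays $8.18 × 730 = $5971.40
Slot 3: Orion pays $7.04 × 710 = $4998.40
Slot 4: Dune pays $3.96 × 480 = $1900.80
Total = $22137.00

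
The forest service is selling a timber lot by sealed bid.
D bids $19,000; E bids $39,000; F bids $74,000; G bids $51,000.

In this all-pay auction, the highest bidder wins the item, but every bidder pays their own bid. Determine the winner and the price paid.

Bids in order: 74,000 (F) > 51,000 (G) > 39,000 (E) > 19,000 (D)
F is highest and takes the item; every bidder forfeits their bid.

F pays $74,000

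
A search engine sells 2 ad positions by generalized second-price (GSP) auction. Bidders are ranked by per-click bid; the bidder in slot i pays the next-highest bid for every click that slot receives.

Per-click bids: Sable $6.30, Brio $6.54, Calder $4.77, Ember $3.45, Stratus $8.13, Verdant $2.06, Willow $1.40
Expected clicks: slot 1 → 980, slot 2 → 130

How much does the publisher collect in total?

Total revenue: $7228.20

Per-click bids in order: $8.13 (Stratus) > $6.54 (Brio) > $6.30 (Sable) > …
Slot 1: Stratus pays $6.54 × 980 = $6409.20
Slot 2: Brio pays $6.30 × 130 = $819.00
Total = $7228.20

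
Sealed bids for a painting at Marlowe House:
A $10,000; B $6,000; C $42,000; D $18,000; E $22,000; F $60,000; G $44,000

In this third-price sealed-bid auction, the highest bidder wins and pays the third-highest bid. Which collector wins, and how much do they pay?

Sorting bids: 60,000 (F) > 44,000 (G) > 42,000 (C) > 22,000 (E) > 18,000 (D) > 10,000 (A) > …
F wins; payment is bid #3 in the ranking = $42,000.

F pays $42,000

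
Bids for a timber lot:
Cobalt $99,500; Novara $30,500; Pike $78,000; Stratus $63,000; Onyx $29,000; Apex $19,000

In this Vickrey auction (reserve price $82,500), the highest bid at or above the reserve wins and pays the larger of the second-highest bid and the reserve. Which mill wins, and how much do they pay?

Cobalt pays $82,500

Sorting bids: 99,500 (Cobalt) > 78,000 (Pike) > 63,000 (Stratus) > 30,500 (Novara) > 29,000 (Onyx) > 19,000 (Apex)
Highest eligible bid: Cobalt at $99,500.
Second-highest bid $78,000 is below the reserve $82,500, so the reserve binds → payment $82,500.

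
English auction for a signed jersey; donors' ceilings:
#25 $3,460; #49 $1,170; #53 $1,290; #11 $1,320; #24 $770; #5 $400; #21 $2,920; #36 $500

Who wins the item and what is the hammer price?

Limits ranked: 3,460 (#25) > 2,920 (#21) > 1,320 (#11) > 1,290 (#53) > 1,170 (#49) > 770 (#24) > …
#21 is the last rival to drop out, at $2,920; #25 remains and wins at that price.

#25 wins at $2,920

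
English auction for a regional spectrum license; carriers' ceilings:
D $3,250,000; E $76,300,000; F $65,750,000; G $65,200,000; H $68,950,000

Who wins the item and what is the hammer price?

E wins at $68,950,000

Ascending (English) auction: the price rises until one bidder remains; the winner pays the price at which the last rival dropped out.
Sorting limits: 76,300,000 (E) > 68,950,000 (H) > 65,750,000 (F) > 65,200,000 (G) > 3,250,000 (D)
H is the last rival to drop out, at $68,950,000; E remains and wins at that price.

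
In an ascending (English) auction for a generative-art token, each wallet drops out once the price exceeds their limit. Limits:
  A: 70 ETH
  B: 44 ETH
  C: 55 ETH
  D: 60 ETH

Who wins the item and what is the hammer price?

A wins at 60 ETH

Limits ranked: 70 (A) > 60 (D) > 55 (C) > 44 (B)
Bidding ends when D exits at 60 ETH; A takes it.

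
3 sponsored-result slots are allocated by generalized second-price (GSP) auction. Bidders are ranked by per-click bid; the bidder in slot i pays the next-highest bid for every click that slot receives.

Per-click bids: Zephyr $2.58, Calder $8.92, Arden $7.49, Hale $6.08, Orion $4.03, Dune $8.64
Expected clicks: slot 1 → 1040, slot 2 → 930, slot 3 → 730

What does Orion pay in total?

Orion pays $0.00

Ranked by bid: $8.92 (Calder) > $8.64 (Dune) > $7.49 (Arden) > $6.08 (Hale) > …
Orion ranks below slot 3 → no slot, pays nothing.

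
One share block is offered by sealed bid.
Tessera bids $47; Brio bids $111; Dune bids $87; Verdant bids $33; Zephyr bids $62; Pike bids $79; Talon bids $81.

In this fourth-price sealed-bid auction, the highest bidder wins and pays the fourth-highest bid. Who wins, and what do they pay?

Fourth-price sealed-bid auction: the highest bidder wins and pays the fourth-highest bid.
Sorting bids: 111 (Brio) > 87 (Dune) > 81 (Talon) > 79 (Pike) > 62 (Zephyr) > 47 (Tessera) > …
Brio wins; payment is bid #4 in the ranking = $79.

Brio pays $79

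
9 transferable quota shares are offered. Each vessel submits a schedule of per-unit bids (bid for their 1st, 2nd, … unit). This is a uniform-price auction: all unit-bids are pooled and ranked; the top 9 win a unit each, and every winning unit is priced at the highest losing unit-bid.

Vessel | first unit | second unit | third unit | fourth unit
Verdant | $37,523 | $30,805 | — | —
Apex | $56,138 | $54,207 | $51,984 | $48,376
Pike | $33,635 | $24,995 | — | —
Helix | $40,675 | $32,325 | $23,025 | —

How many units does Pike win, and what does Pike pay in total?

Pike: 1 unit, pays $24,995

Pooled unit-bids ranked (top 9): 56,138 (Apex-1), 54,207 (Apex-2), 51,984 (Apex-3), 48,376 (Apex-4), 40,675 (Helix-1), 37,523 (Verdant-1), 33,635 (Pike-1), 32,325 (Helix-2), 30,805 (Verdant-2)
First bid not allocated: $24,995.
Pike wins 1 unit(s) at $24,995 each.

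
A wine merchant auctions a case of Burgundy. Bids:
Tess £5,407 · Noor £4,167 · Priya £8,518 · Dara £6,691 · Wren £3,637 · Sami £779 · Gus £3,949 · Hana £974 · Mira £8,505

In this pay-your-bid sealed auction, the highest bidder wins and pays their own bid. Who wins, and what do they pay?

Priya pays £8,518

Pay-your-bid sealed auction: the highest bidder wins and pays their own bid.
Bids ranked: 8,518 (Priya) > 8,505 (Mira) > 6,691 (Dara) > 5,407 (Tess) > 4,167 (Noor) > 3,949 (Gus) > …
Priya has the highest bid and pays exactly that: £8,518.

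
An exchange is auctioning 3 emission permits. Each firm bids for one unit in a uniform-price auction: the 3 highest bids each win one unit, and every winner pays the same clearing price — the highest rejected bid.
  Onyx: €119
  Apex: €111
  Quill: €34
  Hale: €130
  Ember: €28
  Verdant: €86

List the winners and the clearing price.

Sorting: 130 (Hale), 119 (Onyx), 111 (Apex), 86 (Verdant), 34 (Quill), …
Top 3: Hale, Onyx, Apex.
Highest unsuccessful bid: €86 → clearing price.

Hale, Onyx, Apex; each pays €86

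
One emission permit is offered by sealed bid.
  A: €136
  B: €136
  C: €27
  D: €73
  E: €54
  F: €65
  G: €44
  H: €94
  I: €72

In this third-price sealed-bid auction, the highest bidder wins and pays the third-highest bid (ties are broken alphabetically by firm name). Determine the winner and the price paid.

A pays €94

Third-price sealed-bid auction: the highest bidder wins and pays the third-highest bid.
Bids in order: 136 (A) > 136 (B) > 94 (H) > 73 (D) > 72 (I) > 65 (F) > …
A and B tie at €136; tie-break gives it to A.
A wins; payment is bid #3 in the ranking = €94.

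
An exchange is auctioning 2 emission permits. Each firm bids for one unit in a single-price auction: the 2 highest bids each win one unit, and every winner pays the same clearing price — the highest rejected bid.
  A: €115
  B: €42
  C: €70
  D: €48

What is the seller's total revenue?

Bids ranked high→low: 115 (A), 70 (C), 48 (D), 42 (B)
Winners (2 units): A, C.
Clearing price = highest rejected bid = €48.
Total revenue = 2 × €48 = €96.

Total revenue: €96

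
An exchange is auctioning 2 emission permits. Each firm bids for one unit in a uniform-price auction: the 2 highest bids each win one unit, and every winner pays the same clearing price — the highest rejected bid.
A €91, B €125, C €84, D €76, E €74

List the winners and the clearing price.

Ordering the bids: 125 (B), 91 (A), 84 (C), 76 (D), …
Top 2: B, A.
First losing bid is C's €84, which sets the uniform price.

B, A; each pays €84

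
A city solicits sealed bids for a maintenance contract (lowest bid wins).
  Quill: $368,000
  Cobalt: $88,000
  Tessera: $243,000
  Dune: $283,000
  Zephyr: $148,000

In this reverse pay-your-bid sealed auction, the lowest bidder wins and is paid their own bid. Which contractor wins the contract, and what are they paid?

Cobalt is paid $88,000

Bids ranked: 88,000 (Cobalt) < 148,000 (Zephyr) < 243,000 (Tessera) < 283,000 (Dune) < 368,000 (Quill)
Cobalt has the lowest bid and is paid exactly that: $88,000.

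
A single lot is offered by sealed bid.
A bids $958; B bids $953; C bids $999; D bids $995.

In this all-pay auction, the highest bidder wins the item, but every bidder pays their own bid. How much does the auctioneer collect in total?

Bids in order: 999 (C) > 995 (D) > 958 (A) > 953 (B)
Every bidder forfeits their bid regardless of winning.
Revenue = 958 + 953 + 999 + 995 = $3,905.

Total revenue: $3,905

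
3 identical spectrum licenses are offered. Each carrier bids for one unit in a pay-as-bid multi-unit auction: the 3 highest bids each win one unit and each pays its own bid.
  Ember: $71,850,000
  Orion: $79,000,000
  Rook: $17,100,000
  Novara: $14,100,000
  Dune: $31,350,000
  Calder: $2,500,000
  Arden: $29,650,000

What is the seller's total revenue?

Bids ranked high→low: 79,000,000 (Orion), 71,850,000 (Ember), 31,350,000 (Dune), 29,650,000 (Arden), 17,100,000 (Rook), …
The 3 highest are Orion, Ember, Dune.
Total revenue = 79,000,000 + 71,850,000 + 31,350,000 = $182,200,000.

Total revenue: $182,200,000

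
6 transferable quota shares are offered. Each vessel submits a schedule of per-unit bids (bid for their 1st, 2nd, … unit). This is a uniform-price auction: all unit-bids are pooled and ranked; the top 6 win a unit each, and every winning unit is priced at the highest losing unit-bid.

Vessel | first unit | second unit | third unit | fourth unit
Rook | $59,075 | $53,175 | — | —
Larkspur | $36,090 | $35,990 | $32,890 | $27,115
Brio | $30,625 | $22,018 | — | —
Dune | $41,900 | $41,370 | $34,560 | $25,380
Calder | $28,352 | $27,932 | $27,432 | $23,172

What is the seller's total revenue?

Merging the schedules and taking the best 6: 59,075 (Rook-1), 53,175 (Rook-2), 41,900 (Dune-1), 41,370 (Dune-2), 36,090 (Larkspur-1), 35,990 (Larkspur-2)
First bid not allocated: $34,560.
Allocation: Dune 2, Larkspur 2, Rook 2. Every unit priced at $34,560.
Revenue = 6 × 34,560 = $207,360.

Total revenue: $207,360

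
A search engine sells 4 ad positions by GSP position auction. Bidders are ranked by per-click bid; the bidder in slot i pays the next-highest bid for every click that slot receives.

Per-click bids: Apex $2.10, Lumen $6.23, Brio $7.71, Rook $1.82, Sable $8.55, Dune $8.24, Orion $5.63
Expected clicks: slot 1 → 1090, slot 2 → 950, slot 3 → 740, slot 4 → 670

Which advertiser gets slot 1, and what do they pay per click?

Sable; $8.24 per click

Per-click bids in order: $8.55 (Sable) > $8.24 (Dune) > $7.71 (Brio) > $6.23 (Lumen) > $5.63 (Orion) > …
Slot 1 goes to the first-ranked bidder, Sable, who pays the next bid down: $8.24/click.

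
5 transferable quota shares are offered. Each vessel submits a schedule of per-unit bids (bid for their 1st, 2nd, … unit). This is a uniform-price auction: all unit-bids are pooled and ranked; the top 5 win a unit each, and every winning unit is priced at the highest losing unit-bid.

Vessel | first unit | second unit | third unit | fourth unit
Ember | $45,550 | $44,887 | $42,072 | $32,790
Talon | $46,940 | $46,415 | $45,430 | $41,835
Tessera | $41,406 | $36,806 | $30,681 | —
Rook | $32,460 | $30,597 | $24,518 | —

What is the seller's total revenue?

Total revenue: $210,360

Merging the schedules and taking the best 5: 46,940 (Talon-1), 46,415 (Talon-2), 45,550 (Ember-1), 45,430 (Talon-3), 44,887 (Ember-2)
First bid not allocated: $42,072.
Allocation: Ember 2, Talon 3. Every unit priced at $42,072.
Revenue = 5 × 42,072 = $210,360.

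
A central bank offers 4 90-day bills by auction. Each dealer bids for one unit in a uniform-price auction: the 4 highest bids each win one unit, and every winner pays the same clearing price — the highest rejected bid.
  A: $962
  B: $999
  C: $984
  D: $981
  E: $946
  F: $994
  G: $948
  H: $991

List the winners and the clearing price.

B, F, H, C; each pays $981

Sorting: 999 (B), 994 (F), 991 (H), 984 (C), 981 (D), 962 (A), …
The 4 highest are B, F, H, C.
Clearing price = highest rejected bid = $981.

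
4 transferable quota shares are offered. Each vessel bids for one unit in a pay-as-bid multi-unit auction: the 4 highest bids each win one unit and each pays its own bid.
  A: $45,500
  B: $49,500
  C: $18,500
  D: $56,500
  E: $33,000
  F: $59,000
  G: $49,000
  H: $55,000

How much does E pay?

Bids ranked high→low: 59,000 (F), 56,500 (D), 55,000 (H), 49,500 (B), 49,000 (G), 45,500 (A), …
Winners (4 units): F, D, H, B.
E does not win → $0.

E pays $0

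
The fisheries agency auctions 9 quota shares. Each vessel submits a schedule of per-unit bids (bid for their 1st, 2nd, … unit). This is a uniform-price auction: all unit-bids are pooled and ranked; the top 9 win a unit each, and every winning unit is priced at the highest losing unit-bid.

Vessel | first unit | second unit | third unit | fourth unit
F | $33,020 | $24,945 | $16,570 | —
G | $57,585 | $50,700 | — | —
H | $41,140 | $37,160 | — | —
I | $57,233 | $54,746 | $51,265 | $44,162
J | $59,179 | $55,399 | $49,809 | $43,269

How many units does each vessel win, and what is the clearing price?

G 2, I 4, J 3; clearing price $43,269

Pooled unit-bids ranked (top 9): 59,179 (J-1), 57,585 (G-1), 57,233 (I-1), 55,399 (J-2), 54,746 (I-2), 51,265 (I-3), 50,700 (G-2), 49,809 (J-3), 44,162 (I-4)
Highest rejected unit-bid = $43,269.
Allocation: G 2, I 4, J 3.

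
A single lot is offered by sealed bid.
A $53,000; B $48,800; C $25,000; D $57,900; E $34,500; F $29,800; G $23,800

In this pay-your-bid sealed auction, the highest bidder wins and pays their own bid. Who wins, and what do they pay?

D pays $57,900

Sorting bids: 57,900 (D) > 53,000 (A) > 48,800 (B) > 34,500 (E) > 29,800 (F) > 25,000 (C) > …
D has the highest bid and pays exactly that: $57,900.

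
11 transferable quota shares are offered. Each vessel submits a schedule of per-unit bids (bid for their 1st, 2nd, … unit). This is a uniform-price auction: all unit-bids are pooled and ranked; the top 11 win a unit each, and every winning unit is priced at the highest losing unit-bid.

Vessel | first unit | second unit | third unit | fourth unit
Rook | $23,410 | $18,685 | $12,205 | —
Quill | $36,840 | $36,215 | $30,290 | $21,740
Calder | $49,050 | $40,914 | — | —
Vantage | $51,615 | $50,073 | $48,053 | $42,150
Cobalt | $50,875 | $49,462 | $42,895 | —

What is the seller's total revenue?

Pooled unit-bids ranked (top 11): 51,615 (Vantage-1), 50,875 (Cobalt-1), 50,073 (Vantage-2), 49,462 (Cobalt-2), 49,050 (Calder-1), 48,053 (Vantage-3), 42,895 (Cobalt-3), 42,150 (Vantage-4), 40,914 (Calder-2), 36,840 (Quill-1), 36,215 (Quill-2)
Highest rejected unit-bid = $30,290.
Allocation: Calder 2, Cobalt 3, Quill 2, Vantage 4. Every unit priced at $30,290.
Revenue = 11 × 30,290 = $333,190.

Total revenue: $333,190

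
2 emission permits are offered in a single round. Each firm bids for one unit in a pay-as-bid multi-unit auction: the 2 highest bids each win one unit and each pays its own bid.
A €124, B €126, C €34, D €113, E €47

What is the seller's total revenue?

Total revenue: €250

Ordering the bids: 126 (B), 124 (A), 113 (D), 47 (E), …
Winners (2 units): B, A.
Total revenue = 126 + 124 = €250.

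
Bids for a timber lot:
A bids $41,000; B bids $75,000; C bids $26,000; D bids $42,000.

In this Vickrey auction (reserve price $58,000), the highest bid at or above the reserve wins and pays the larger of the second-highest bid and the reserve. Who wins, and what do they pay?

Bids in order: 75,000 (B) > 42,000 (D) > 41,000 (A) > 26,000 (C)
B has the top bid at or above the reserve ($75,000).
max(second-highest $42,000, reserve $58,000) = $58,000.

B pays $58,000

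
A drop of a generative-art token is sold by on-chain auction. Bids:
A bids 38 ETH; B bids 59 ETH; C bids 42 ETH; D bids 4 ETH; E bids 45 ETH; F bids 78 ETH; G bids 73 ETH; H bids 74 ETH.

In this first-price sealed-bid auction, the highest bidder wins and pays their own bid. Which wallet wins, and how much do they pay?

First-price sealed-bid auction: the highest bidder wins and pays their own bid.
Sorting bids: 78 (F) > 74 (H) > 73 (G) > 59 (B) > 45 (E) > 42 (C) > …
F has the highest bid and pays exactly that: 78 ETH.

F pays 78 ETH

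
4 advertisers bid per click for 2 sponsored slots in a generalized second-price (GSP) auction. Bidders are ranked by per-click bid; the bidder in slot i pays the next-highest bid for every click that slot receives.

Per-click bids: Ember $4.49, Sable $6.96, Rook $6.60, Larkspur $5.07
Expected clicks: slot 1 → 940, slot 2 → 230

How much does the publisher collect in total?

Total revenue: $7370.10

Per-click bids in order: $6.96 (Sable) > $6.60 (Rook) > $5.07 (Larkspur) > …
Slot 1: Sable pays $6.60 × 940 = $6204.00
Slot 2: Rook pays $5.07 × 230 = $1166.10
Total = $7370.10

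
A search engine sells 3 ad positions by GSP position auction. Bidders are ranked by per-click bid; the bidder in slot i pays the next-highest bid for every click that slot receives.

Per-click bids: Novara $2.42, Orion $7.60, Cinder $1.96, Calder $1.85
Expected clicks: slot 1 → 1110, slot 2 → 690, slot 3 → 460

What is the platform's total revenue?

Total revenue: $4889.60

Ranked by bid: $7.60 (Orion) > $2.42 (Novara) > $1.96 (Cinder) > $1.85 (Calder)
Slot 1: Orion pays $2.42 × 1110 = $2686.20
Slot 2: Novara pays $1.96 × 690 = $1352.40
Slot 3: Cinder pays $1.85 × 460 = $851.00
Total = $4889.60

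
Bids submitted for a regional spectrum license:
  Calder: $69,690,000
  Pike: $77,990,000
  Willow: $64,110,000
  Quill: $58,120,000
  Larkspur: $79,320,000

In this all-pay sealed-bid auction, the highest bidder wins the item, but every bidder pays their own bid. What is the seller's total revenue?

Total revenue: $349,230,000

Bids ranked: 79,320,000 (Larkspur) > 77,990,000 (Pike) > 69,690,000 (Calder) > 64,110,000 (Willow) > 58,120,000 (Quill)
Every bidder forfeits their bid regardless of winning.
Revenue = 69,690,000 + 77,990,000 + 64,110,000 + 58,120,000 + 79,320,000 = $349,230,000.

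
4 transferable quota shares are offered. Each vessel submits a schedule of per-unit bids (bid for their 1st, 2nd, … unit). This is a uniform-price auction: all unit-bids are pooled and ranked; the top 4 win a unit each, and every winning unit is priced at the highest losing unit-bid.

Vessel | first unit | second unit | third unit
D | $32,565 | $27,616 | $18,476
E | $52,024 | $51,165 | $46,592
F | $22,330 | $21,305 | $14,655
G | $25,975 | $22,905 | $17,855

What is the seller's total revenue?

Pooled unit-bids ranked (top 4): 52,024 (E-1), 51,165 (E-2), 46,592 (E-3), 32,565 (D-1)
Highest rejected unit-bid = $27,616.
Allocation: D 1, E 3. Every unit priced at $27,616.
Revenue = 4 × 27,616 = $110,464.

Total revenue: $110,464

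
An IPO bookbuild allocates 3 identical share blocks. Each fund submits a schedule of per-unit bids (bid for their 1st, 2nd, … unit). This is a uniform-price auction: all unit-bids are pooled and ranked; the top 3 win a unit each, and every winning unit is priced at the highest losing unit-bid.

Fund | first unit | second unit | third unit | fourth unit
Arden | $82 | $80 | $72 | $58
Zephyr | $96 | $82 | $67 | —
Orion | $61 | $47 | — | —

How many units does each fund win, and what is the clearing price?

Merging the schedules and taking the best 3: 96 (Zephyr-1), 82 (Arden-1), 82 (Zephyr-2)
First bid not allocated: $80.
Allocation: Arden 1, Zephyr 2.

Arden 1, Zephyr 2; clearing price $80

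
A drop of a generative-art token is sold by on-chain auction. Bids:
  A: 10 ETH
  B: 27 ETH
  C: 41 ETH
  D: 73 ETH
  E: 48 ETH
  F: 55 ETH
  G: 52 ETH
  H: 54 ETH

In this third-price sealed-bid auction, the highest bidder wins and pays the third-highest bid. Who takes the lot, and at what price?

Rule: the highest bidder wins and pays the third-highest bid.
Bids ranked: 73 (D) > 55 (F) > 54 (H) > 52 (G) > 48 (E) > 41 (C) > …
D wins; payment is bid #3 in the ranking = 54 ETH.

D pays 54 ETH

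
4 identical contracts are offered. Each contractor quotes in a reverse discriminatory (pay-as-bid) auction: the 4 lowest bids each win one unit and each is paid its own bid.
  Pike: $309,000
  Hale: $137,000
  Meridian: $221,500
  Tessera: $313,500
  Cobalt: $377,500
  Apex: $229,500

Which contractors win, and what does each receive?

Hale $137,000, Meridian $221,500, Apex $229,500, Pike $309,000

Ordering the bids: 137,000 (Hale), 221,500 (Meridian), 229,500 (Apex), 309,000 (Pike), 313,500 (Tessera), 377,500 (Cobalt)
Winners (4 units): Hale, Meridian, Apex, Pike.
Each winner is paid its own bid: Hale $137,000, Meridian $221,500, Apex $229,500, Pike $309,000.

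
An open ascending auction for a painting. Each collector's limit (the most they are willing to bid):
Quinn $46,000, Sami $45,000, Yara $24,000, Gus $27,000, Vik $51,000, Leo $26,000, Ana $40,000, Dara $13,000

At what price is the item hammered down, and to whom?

Limits in order: 51,000 (Vik) > 46,000 (Quinn) > 45,000 (Sami) > 40,000 (Ana) > 27,000 (Gus) > 26,000 (Leo) > …
Once the price passes $46,000, only Vik is left; the hammer falls at Quinn's limit of $46,000.

Vik wins at $46,000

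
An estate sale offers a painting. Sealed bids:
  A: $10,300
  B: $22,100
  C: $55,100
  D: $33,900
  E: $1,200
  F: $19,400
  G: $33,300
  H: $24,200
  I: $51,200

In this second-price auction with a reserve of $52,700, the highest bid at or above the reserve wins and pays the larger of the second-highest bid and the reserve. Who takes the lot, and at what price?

C pays $52,700

Second-price auction with a reserve of $52,700: the highest bid at or above the reserve wins and pays the larger of the second-highest bid and the reserve.
Sorting bids: 55,100 (C) > 51,200 (I) > 33,900 (D) > 33,300 (G) > 24,200 (H) > 22,100 (B) > …
Highest eligible bid: C at $55,100.
max(second-highest $51,200, reserve $52,700) = $52,700.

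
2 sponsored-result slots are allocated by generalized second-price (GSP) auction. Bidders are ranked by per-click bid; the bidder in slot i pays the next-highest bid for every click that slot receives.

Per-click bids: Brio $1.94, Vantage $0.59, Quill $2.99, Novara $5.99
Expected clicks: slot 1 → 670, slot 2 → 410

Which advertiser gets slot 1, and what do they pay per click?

Per-click bids in order: $5.99 (Novara) > $2.99 (Quill) > $1.94 (Brio) > …
Slot 1 goes to the first-ranked bidder, Novara, who pays the next bid down: $2.99/click.

Novara; $2.99 per click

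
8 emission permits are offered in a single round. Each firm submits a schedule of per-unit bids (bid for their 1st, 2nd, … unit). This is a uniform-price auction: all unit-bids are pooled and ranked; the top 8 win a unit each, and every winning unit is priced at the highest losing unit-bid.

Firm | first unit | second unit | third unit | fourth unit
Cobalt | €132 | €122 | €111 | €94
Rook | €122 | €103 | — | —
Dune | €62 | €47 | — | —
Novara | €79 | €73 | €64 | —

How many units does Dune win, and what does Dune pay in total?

Dune: 0 units, pays €0

All unit-bids, highest first — top 8: 132 (Cobalt-1), 122 (Cobalt-2), 122 (Rook-1), 111 (Cobalt-3), 103 (Rook-2), 94 (Cobalt-4), 79 (Novara-1), 73 (Novara-2)
Highest rejected unit-bid = €64.
Dune wins 0 unit(s) at €64 each.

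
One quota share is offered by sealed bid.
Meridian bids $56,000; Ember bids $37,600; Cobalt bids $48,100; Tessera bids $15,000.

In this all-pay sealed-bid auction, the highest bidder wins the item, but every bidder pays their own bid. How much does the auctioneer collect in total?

Total revenue: $156,700

All-pay sealed-bid auction: the highest bidder wins the item, but every bidder pays their own bid.
Bids ranked: 56,000 (Meridian) > 48,100 (Cobalt) > 37,600 (Ember) > 15,000 (Tessera)
Every bidder forfeits their bid regardless of winning.
Revenue = 56,000 + 37,600 + 48,100 + 15,000 = $156,700.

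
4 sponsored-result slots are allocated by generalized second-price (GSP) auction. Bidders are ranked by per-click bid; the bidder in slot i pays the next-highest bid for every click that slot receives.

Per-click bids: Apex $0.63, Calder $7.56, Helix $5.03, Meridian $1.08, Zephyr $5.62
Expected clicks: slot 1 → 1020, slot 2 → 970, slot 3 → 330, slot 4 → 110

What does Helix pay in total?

Helix pays $356.40

Ranked by bid: $7.56 (Calder) > $5.62 (Zephyr) > $5.03 (Helix) > $1.08 (Meridian) > $0.63 (Apex)
Helix holds slot 3 → pays next bid $1.08 × 330 clicks = $356.40.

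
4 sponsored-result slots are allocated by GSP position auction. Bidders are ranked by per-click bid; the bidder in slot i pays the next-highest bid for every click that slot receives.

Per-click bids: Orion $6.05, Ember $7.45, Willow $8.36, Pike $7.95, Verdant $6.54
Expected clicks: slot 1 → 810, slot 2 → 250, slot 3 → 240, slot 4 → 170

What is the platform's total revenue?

Total revenue: $10900.10

Ranked by bid: $8.36 (Willow) > $7.95 (Pike) > $7.45 (Ember) > $6.54 (Verdant) > $6.05 (Orion)
Slot 1: Willow pays $7.95 × 810 = $6439.50
Slot 2: Pike pays $7.45 × 250 = $1862.50
Slot 3: Ember pays $6.54 × 240 = $1569.60
Slot 4: Verdant pays $6.05 × 170 = $1028.50
Total = $10900.10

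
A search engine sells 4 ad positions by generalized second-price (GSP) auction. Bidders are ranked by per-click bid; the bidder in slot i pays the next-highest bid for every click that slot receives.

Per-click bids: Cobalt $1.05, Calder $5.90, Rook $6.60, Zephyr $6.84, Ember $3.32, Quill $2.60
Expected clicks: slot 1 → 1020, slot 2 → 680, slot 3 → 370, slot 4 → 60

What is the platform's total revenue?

Total revenue: $12128.40

Sorting advertisers: $6.84 (Zephyr) > $6.60 (Rook) > $5.90 (Calder) > $3.32 (Ember) > $2.60 (Quill) > …
Slot 1: Zephyr pays $6.60 × 1020 = $6732.00
Slot 2: Rook pays $5.90 × 680 = $4012.00
Slot 3: Calder pays $3.32 × 370 = $1228.40
Slot 4: Ember pays $2.60 × 60 = $156.00
Total = $12128.40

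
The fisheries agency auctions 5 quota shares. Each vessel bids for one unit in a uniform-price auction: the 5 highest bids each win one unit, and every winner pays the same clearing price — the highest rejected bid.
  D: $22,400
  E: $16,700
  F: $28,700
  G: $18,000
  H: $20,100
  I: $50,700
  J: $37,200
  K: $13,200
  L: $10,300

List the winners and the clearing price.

Sorting: 50,700 (I), 37,200 (J), 28,700 (F), 22,400 (D), 20,100 (H), 18,000 (G), 16,700 (E), …
Winners (5 units): I, J, F, D, H.
Clearing price = highest rejected bid = $18,000.

I, J, F, D, H; each pays $18,000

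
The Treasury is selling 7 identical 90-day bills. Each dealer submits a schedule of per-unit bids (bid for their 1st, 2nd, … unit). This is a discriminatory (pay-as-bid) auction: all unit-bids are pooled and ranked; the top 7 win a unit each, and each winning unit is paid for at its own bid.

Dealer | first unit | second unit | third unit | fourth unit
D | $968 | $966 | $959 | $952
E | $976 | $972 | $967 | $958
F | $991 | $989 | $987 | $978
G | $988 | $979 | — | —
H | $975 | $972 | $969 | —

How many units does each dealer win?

E 1, F 4, G 2

All unit-bids, highest first — top 7: 991 (F-1), 989 (F-2), 988 (G-1), 987 (F-3), 979 (G-2), 978 (F-4), 976 (E-1)
Next rejected bid: $975 (not a price — pay-as-bid).
Allocation: E 1, F 4, G 2.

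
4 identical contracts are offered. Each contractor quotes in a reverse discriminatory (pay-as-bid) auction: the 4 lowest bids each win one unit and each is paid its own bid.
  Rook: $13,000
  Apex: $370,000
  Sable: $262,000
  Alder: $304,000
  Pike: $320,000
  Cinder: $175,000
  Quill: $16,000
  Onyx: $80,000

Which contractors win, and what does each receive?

Rook $13,000, Quill $16,000, Onyx $80,000, Cinder $175,000

Bids ranked low→high: 13,000 (Rook), 16,000 (Quill), 80,000 (Onyx), 175,000 (Cinder), 262,000 (Sable), 304,000 (Alder), …
Winners (4 units): Rook, Quill, Onyx, Cinder.
Each winner is paid its own bid: Rook $13,000, Quill $16,000, Onyx $80,000, Cinder $175,000.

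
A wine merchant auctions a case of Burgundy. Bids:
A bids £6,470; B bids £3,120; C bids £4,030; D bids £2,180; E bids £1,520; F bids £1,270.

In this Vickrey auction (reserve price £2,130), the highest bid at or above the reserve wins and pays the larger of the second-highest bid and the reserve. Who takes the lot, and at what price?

A pays £4,030

Bids ranked: 6,470 (A) > 4,030 (C) > 3,120 (B) > 2,180 (D) > 1,520 (E) > 1,270 (F)
Highest eligible bid: A at £6,470.
max(second-highest £4,030, reserve £2,130) = £4,030; the reserve does not bind.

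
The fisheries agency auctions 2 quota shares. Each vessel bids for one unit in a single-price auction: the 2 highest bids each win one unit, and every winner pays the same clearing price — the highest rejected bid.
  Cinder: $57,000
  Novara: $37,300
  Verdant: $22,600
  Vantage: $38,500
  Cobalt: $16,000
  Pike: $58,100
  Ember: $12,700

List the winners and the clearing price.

Sorting: 58,100 (Pike), 57,000 (Cinder), 38,500 (Vantage), 37,300 (Novara), …
The 2 highest are Pike, Cinder.
Highest unsuccessful bid: $38,500 → clearing price.

Pike, Cinder; each pays $38,500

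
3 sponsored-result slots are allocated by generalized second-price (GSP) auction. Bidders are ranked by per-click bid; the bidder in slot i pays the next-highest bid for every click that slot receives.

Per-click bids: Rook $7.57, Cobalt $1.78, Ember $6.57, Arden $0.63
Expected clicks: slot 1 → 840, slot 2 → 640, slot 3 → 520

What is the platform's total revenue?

Sorting advertisers: $7.57 (Rook) > $6.57 (Ember) > $1.78 (Cobalt) > $0.63 (Arden)
Slot 1: Rook pays $6.57 × 840 = $5518.80
Slot 2: Ember pays $1.78 × 640 = $1139.20
Slot 3: Cobalt pays $0.63 × 520 = $327.60
Total = $6985.60

Total revenue: $6985.60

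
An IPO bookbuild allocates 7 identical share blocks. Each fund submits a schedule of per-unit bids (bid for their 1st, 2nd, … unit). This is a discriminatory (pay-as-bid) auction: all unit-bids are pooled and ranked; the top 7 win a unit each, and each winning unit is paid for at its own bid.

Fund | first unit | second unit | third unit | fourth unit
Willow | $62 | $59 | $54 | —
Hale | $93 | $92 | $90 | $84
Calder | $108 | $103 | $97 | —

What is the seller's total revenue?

Total revenue: $667

Pooled unit-bids ranked (top 7): 108 (Calder-1), 103 (Calder-2), 97 (Calder-3), 93 (Hale-1), 92 (Hale-2), 90 (Hale-3), 84 (Hale-4)
Next rejected bid: $62 (not a price — pay-as-bid).
Each winning unit pays its own bid.
Revenue = 108 + 103 + 97 + 93 + 92 + 90 + 84 = $667.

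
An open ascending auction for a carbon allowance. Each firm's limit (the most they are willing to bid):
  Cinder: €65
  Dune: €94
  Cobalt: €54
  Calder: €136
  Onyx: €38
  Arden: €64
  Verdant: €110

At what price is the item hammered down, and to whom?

Sorting limits: 136 (Calder) > 110 (Verdant) > 94 (Dune) > 65 (Cinder) > 64 (Arden) > 54 (Cobalt) > …
Once the price passes €110, only Calder is left; the hammer falls at Verdant's limit of €110.

Calder wins at €110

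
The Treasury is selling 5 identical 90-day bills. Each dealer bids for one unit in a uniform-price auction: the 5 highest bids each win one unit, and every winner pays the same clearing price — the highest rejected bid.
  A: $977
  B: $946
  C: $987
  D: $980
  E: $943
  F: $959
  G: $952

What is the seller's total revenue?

Sorting: 987 (C), 980 (D), 977 (A), 959 (F), 952 (G), 946 (B), 943 (E)
The 5 highest are C, D, A, F, G.
Highest unsuccessful bid: $946 → clearing price.
Total revenue = 5 × $946 = $4,730.

Total revenue: $4,730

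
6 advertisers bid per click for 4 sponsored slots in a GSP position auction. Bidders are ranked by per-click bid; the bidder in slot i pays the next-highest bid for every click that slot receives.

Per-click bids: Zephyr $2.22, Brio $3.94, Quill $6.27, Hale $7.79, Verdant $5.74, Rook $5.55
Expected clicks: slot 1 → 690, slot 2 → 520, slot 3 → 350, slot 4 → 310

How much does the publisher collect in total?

Sorting advertisers: $7.79 (Hale) > $6.27 (Quill) > $5.74 (Verdant) > $5.55 (Rook) > $3.94 (Brio) > …
Slot 1: Hale pays $6.27 × 690 = $4326.30
Slot 2: Quill pays $5.74 × 520 = $2984.80
Slot 3: Verdant pays $5.55 × 350 = $1942.50
Slot 4: Rook pays $3.94 × 310 = $1221.40
Total = $10475.00

Total revenue: $10475.00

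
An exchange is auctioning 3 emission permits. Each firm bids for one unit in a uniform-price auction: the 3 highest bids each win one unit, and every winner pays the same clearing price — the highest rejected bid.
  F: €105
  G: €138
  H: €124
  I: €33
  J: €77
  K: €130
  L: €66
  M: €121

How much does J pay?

J pays €0

Ordering the bids: 138 (G), 130 (K), 124 (H), 121 (M), 105 (F), …
Top 3: G, K, H.
Highest unsuccessful bid: €121 → clearing price.
J does not win → pays €0.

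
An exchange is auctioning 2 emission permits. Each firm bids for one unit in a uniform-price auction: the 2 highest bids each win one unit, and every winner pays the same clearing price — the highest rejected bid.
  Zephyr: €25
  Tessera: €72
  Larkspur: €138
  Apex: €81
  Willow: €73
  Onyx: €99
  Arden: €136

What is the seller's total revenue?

Bids ranked high→low: 138 (Larkspur), 136 (Arden), 99 (Onyx), 81 (Apex), …
Winners (2 units): Larkspur, Arden.
Highest unsuccessful bid: €99 → clearing price.
Total revenue = 2 × €99 = €198.

Total revenue: €198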